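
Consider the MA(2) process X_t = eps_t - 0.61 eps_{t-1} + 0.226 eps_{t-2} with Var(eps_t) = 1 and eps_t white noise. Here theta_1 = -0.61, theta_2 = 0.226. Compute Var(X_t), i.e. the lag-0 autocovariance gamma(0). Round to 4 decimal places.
\gamma(0) = 1.4232

For an MA(q) process X_t = eps_t + sum_i theta_i eps_{t-i} with
Var(eps_t) = sigma^2, the variance is
  gamma(0) = sigma^2 * (1 + sum_i theta_i^2).
  sum_i theta_i^2 = (-0.61)^2 + (0.226)^2 = 0.3721 + 0.051076 = 0.423176.
  gamma(0) = 1 * (1 + 0.423176) = 1 * 1.423176 = 1.423176, which rounds to 1.4232.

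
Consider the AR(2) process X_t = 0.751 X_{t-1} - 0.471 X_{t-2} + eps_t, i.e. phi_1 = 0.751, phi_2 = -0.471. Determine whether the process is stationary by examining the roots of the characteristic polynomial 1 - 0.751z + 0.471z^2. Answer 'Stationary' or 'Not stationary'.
\text{Stationary}

The AR(p) characteristic polynomial is P(z) = 1 - 0.751z + 0.471z^2.
Stationarity requires all roots to lie outside the unit circle, i.e. |z| > 1 for every root.
Set 1 + (-0.751) z + (0.471) z^2 = 0, i.e. a z^2 + b z + c = 0 with a = 0.471, b = -0.751, c = 1.
Discriminant D = b^2 - 4ac = (-0.751)^2 - 4*(0.471)*1 = 0.564001 - (1.884) = -1.319999.
D < 0, so the roots are the complex-conjugate pair z = (-b +/- i sqrt(-D)) / (2a) = 0.7972 +/- 1.2197i.
For a conjugate pair |z|^2 = z * conj(z) = (product of roots) = c/a = 1/(0.471) = 2.123142, so |z| = sqrt(2.123142) = 1.4571 for both roots.
Moduli of all roots: 1.4571, 1.4571.
All moduli strictly greater than 1? Yes.
Verdict: Stationary.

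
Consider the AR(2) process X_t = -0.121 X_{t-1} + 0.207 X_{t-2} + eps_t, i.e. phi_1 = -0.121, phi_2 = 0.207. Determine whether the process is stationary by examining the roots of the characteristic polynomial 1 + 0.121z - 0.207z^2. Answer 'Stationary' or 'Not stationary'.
\text{Stationary}

The AR(p) characteristic polynomial is P(z) = 1 + 0.121z - 0.207z^2.
Stationarity requires all roots to lie outside the unit circle, i.e. |z| > 1 for every root.
Set 1 + (0.121) z + (-0.207) z^2 = 0, i.e. a z^2 + b z + c = 0 with a = -0.207, b = 0.121, c = 1.
Discriminant D = b^2 - 4ac = (0.121)^2 - 4*(-0.207)*1 = 0.014641 - (-0.828) = 0.842641.
D >= 0, so the roots are real: z = (-b +/- sqrt(D)) / (2a) = (-0.121 +/- 0.917955) / (-0.414).
  z_1 = (-0.121 + 0.917955) / (-0.414) = -1.925,   |z_1| = 1.925.
  z_2 = (-0.121 - 0.917955) / (-0.414) = 2.5096,   |z_2| = 2.5096.
Moduli of all roots: 1.9250, 2.5096.
All moduli strictly greater than 1? Yes.
Verdict: Stationary.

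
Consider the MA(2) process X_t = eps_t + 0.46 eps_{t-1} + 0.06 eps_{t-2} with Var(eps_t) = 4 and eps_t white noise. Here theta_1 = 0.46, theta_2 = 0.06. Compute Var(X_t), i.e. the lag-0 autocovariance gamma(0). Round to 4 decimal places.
\gamma(0) = 4.8608

For an MA(q) process X_t = eps_t + sum_i theta_i eps_{t-i} with
Var(eps_t) = sigma^2, the variance is
  gamma(0) = sigma^2 * (1 + sum_i theta_i^2).
  sum_i theta_i^2 = (0.46)^2 + (0.06)^2 = 0.2116 + 0.0036 = 0.2152.
  gamma(0) = 4 * (1 + 0.2152) = 4 * 1.2152 = 4.8608.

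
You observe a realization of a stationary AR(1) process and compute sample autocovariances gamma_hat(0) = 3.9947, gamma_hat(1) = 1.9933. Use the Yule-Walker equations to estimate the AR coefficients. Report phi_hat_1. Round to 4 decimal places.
\hat\phi_{1} = 0.4990

The Yule-Walker equations for an AR(p) process read, in matrix form,
  Gamma_p phi = r_p,   with   (Gamma_p)_{ij} = gamma(|i - j|),
                       (r_p)_i = gamma(i),   i,j = 1..p.
Substitute the sample gammas (Toeplitz matrix and right-hand side of size 1):
  Gamma_p = [[3.9947]]
  r_p     = [1.9933]
With p = 1 this is the single equation gamma(0) phi_1 = gamma(1):
  phi_hat_1 = gamma(1) / gamma(0) = 1.9933 / 3.9947 = 0.4990.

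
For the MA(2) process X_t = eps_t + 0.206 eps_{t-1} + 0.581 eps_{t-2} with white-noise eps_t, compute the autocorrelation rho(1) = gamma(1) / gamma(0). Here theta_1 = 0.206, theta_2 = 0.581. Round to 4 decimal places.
\rho(1) = 0.2360

For an MA(q) process with theta_0 = 1, the autocovariance is
  gamma(k) = sigma^2 * sum_{i=0..q-k} theta_i * theta_{i+k},
and rho(k) = gamma(k) / gamma(0). Sigma^2 cancels.
  numerator   = (1)*(0.206) + (0.206)*(0.581) = 0.325686.
  denominator = (1)^2 + (0.206)^2 + (0.581)^2 = 1.379997.
  rho(1) = 0.325686 / 1.379997 = 0.2360.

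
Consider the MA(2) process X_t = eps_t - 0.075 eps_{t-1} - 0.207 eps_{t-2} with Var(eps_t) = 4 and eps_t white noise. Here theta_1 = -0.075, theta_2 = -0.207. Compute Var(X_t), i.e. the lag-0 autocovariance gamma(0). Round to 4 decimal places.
\gamma(0) = 4.1939

For an MA(q) process X_t = eps_t + sum_i theta_i eps_{t-i} with
Var(eps_t) = sigma^2, the variance is
  gamma(0) = sigma^2 * (1 + sum_i theta_i^2).
  sum_i theta_i^2 = (-0.075)^2 + (-0.207)^2 = 0.005625 + 0.042849 = 0.048474.
  gamma(0) = 4 * (1 + 0.048474) = 4 * 1.048474 = 4.193896, which rounds to 4.1939.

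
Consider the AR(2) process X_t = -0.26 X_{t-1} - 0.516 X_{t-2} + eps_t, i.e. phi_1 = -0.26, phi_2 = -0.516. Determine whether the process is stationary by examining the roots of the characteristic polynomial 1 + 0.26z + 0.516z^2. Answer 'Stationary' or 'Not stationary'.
\text{Stationary}

The AR(p) characteristic polynomial is P(z) = 1 + 0.26z + 0.516z^2.
Stationarity requires all roots to lie outside the unit circle, i.e. |z| > 1 for every root.
Set 1 + (0.26) z + (0.516) z^2 = 0, i.e. a z^2 + b z + c = 0 with a = 0.516, b = 0.26, c = 1.
Discriminant D = b^2 - 4ac = (0.26)^2 - 4*(0.516)*1 = 0.0676 - (2.064) = -1.9964.
D < 0, so the roots are the complex-conjugate pair z = (-b +/- i sqrt(-D)) / (2a) = -0.2519 +/- 1.3691i.
For a conjugate pair |z|^2 = z * conj(z) = (product of roots) = c/a = 1/(0.516) = 1.937984, so |z| = sqrt(1.937984) = 1.3921 for both roots.
Moduli of all roots: 1.3921, 1.3921.
All moduli strictly greater than 1? Yes.
Verdict: Stationary.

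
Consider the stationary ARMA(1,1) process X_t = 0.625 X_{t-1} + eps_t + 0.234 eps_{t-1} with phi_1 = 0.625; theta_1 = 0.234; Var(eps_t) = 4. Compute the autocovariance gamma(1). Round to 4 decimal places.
\gamma(1) = 6.4632

Multiply the model equation by X_{t-k} and take expectations. With theta_0 = psi_0 = 1 and psi_j the MA(infinity) weights, this gives
  gamma(k) - sum_i phi_i gamma(k-i) = c_k,
  c_k = sigma^2 * sum_{j=k..q} theta_j psi_{j-k}   (c_k = 0 for k > q),
using gamma(-m) = gamma(m).
psi-weights needed (psi_j = theta_j + sum_i phi_i psi_{j-i}):
  psi_1 = theta_1 + phi_1 = 0.234 + (0.625) = 0.859
Right-hand sides:
  c_0 = sigma^2 (1 + theta_1 psi_1) = 4 * (1 + (0.234)(0.859)) = 4 * 1.201006 = 4.804024
  c_1 = sigma^2 theta_1 = 4 * (0.234) = 0.936
  c_2 = 0
Equations for k = 0 and k = 1 (AR order 1):
  gamma(0) = phi_1 gamma(1) + c_0
  gamma(1) = phi_1 gamma(0) + c_1
Substituting the second into the first: gamma(0) (1 - phi_1^2) = c_0 + phi_1 c_1, so
  gamma(0) = (c_0 + phi_1 c_1) / (1 - phi_1^2) = (4.804024 + (0.625)(0.936)) / (1 - (0.625)^2) = 5.389024 / 0.609375 = 8.843527.
  gamma(1) = phi_1 gamma(0) + c_1 = (0.625)(8.843527) + (0.936) = 6.463204.
Therefore gamma(1) = 6.4632 (to 4 decimal places).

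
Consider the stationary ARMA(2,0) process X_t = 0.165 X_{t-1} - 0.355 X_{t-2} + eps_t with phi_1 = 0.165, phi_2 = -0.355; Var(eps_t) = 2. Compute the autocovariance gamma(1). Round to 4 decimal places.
\gamma(1) = 0.2829

Multiply the model equation by X_{t-k} and take expectations. With theta_0 = psi_0 = 1 and psi_j the MA(infinity) weights, this gives
  gamma(k) - sum_i phi_i gamma(k-i) = c_k,
  c_k = sigma^2 * sum_{j=k..q} theta_j psi_{j-k}   (c_k = 0 for k > q),
using gamma(-m) = gamma(m).
Pure AR (q = 0): c_0 = sigma^2 = 2, c_k = 0 for k >= 1.
Equations for k = 0, 1, 2 (AR order 2, c_2 = 0):
  (E0) gamma(0) = phi_1 gamma(1) + phi_2 gamma(2) + c_0
  (E1) gamma(1) = phi_1 gamma(0) + phi_2 gamma(1) + c_1
  (E2) gamma(2) = phi_1 gamma(1) + phi_2 gamma(0)
From (E1): gamma(1) = A gamma(0) + B with
  A = phi_1 / (1 - phi_2) = 0.165 / 1.355 = 0.121771,   B = c_1 / (1 - phi_2) = 0 / 1.355 = 0.
Insert (E2) into (E0): gamma(0) (1 - phi_2^2) = phi_1 (1 + phi_2) gamma(1) + c_0.
  phi_1 (1 + phi_2) = (0.165)(0.645) = 0.106425,   1 - phi_2^2 = 0.873975.
Replace gamma(1) by A gamma(0) + B and collect gamma(0):
  gamma(0) [0.873975 - (0.106425)(0.121771)] = c_0 = 2
  gamma(0) * 0.861015 = 2
  gamma(0) = 2 / 0.861015 = 2.322839.
  gamma(1) = A gamma(0) = (0.121771)(2.322839) = 0.282855.
Therefore gamma(1) = 0.2829 (to 4 decimal places).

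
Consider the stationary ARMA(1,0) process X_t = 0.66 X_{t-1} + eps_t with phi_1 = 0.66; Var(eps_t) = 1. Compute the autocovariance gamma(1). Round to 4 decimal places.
\gamma(1) = 1.1694

Multiply the model equation by X_{t-k} and take expectations. With theta_0 = psi_0 = 1 and psi_j the MA(infinity) weights, this gives
  gamma(k) - sum_i phi_i gamma(k-i) = c_k,
  c_k = sigma^2 * sum_{j=k..q} theta_j psi_{j-k}   (c_k = 0 for k > q),
using gamma(-m) = gamma(m).
Pure AR (q = 0): c_0 = sigma^2 = 1, c_k = 0 for k >= 1.
Equations for k = 0 and k = 1 (AR order 1):
  gamma(0) = phi_1 gamma(1) + c_0
  gamma(1) = phi_1 gamma(0) + c_1
Substituting the second into the first: gamma(0) (1 - phi_1^2) = c_0 + phi_1 c_1, so
  gamma(0) = c_0 / (1 - phi_1^2) = 1 / (1 - (0.66)^2) = 1 / 0.5644 = 1.771793.
  gamma(1) = phi_1 gamma(0) = (0.66)(1.771793) = 1.169383.
Therefore gamma(1) = 1.1694 (to 4 decimal places).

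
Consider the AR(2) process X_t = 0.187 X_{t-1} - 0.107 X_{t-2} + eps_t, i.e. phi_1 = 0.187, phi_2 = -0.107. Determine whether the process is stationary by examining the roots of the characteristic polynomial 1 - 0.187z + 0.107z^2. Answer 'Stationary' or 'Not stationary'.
\text{Stationary}

The AR(p) characteristic polynomial is P(z) = 1 - 0.187z + 0.107z^2.
Stationarity requires all roots to lie outside the unit circle, i.e. |z| > 1 for every root.
Set 1 + (-0.187) z + (0.107) z^2 = 0, i.e. a z^2 + b z + c = 0 with a = 0.107, b = -0.187, c = 1.
Discriminant D = b^2 - 4ac = (-0.187)^2 - 4*(0.107)*1 = 0.034969 - (0.428) = -0.393031.
D < 0, so the roots are the complex-conjugate pair z = (-b +/- i sqrt(-D)) / (2a) = 0.8738 +/- 2.9295i.
For a conjugate pair |z|^2 = z * conj(z) = (product of roots) = c/a = 1/(0.107) = 9.345794, so |z| = sqrt(9.345794) = 3.0571 for both roots.
Moduli of all roots: 3.0571, 3.0571.
All moduli strictly greater than 1? Yes.
Verdict: Stationary.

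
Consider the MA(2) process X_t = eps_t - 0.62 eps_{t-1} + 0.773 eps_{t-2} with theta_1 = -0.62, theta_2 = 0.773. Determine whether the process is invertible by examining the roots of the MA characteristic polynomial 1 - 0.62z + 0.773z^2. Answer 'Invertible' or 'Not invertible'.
\text{Invertible}

The MA(q) characteristic polynomial is P(z) = 1 - 0.62z + 0.773z^2.
Invertibility requires all roots to lie outside the unit circle, i.e. |z| > 1 for every root.
Set 1 + (-0.62) z + (0.773) z^2 = 0, i.e. a z^2 + b z + c = 0 with a = 0.773, b = -0.62, c = 1.
Discriminant D = b^2 - 4ac = (-0.62)^2 - 4*(0.773)*1 = 0.3844 - (3.092) = -2.7076.
D < 0, so the roots are the complex-conjugate pair z = (-b +/- i sqrt(-D)) / (2a) = 0.401 +/- 1.0643i.
For a conjugate pair |z|^2 = z * conj(z) = (product of roots) = c/a = 1/(0.773) = 1.293661, so |z| = sqrt(1.293661) = 1.1374 for both roots.
Moduli of all roots: 1.1374, 1.1374.
All moduli strictly greater than 1? Yes.
Verdict: Invertible.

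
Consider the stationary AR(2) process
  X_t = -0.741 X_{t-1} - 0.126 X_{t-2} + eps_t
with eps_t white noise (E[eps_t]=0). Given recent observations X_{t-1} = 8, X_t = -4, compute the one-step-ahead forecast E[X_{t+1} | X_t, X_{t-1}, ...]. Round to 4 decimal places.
E[X_{t+1} \mid \mathcal F_t] = 1.9560

For an AR(p) model X_t = c + sum_i phi_i X_{t-i} + eps_t, the
one-step-ahead conditional mean is
  E[X_{t+1} | X_t, ...] = c + sum_i phi_i X_{t+1-i}.
Substitute known values:
  E[X_{t+1} | ...] = (-0.741) * (-4) + (-0.126) * (8)
                   = 1.9560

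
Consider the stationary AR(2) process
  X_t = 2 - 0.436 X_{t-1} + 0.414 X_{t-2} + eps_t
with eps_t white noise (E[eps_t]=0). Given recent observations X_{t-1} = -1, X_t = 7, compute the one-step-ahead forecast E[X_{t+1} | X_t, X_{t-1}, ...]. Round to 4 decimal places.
E[X_{t+1} \mid \mathcal F_t] = -1.4660

For an AR(p) model X_t = c + sum_i phi_i X_{t-i} + eps_t, the
one-step-ahead conditional mean is
  E[X_{t+1} | X_t, ...] = c + sum_i phi_i X_{t+1-i}.
Substitute known values:
  E[X_{t+1} | ...] = 2 + (-0.436) * (7) + (0.414) * (-1)
                   = -1.4660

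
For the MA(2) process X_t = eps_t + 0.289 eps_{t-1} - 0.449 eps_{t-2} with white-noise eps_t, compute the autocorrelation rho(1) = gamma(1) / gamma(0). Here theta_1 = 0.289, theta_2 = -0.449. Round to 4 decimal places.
\rho(1) = 0.1239

For an MA(q) process with theta_0 = 1, the autocovariance is
  gamma(k) = sigma^2 * sum_{i=0..q-k} theta_i * theta_{i+k},
and rho(k) = gamma(k) / gamma(0). Sigma^2 cancels.
  numerator   = (1)*(0.289) + (0.289)*(-0.449) = 0.159239.
  denominator = (1)^2 + (0.289)^2 + (-0.449)^2 = 1.285122.
  rho(1) = 0.159239 / 1.285122 = 0.1239.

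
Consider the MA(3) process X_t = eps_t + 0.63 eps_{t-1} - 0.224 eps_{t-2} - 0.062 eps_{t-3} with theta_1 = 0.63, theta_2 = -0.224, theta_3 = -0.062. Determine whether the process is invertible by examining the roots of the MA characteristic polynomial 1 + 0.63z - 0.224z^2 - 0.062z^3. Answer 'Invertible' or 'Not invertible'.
\text{Invertible}

The MA(q) characteristic polynomial is P(z) = 1 + 0.63z - 0.224z^2 - 0.062z^3.
Invertibility requires all roots to lie outside the unit circle, i.e. |z| > 1 for every root.
Degree 3: look for a simple real root z0 first, then factor out (1 - z/z0) and solve the remaining quadratic.
Testing z0 = -5: P(-5) = 1 + (0.63)(-5) + (-0.224)(-5)^2 + (-0.062)(-5)^3
  = 1 + (-3.15) + (-5.6) + (7.75) = 0.  So z_0 = -5 is a root, |z_0| = 5.
Divide out the factor (1 + 0.2 z) = (1 - z/z0) (since 1/z0 = -0.2):
  P(z) = (1 + 0.2 z)(1 + (0.43) z + (-0.31) z^2)
  [check: z-coef 0.43 - (-0.2) = 0.63; z^2-coef -0.31 - (-0.2)(0.43) = -0.224; z^3-coef -(-0.2)(-0.31) = -0.062.]
Remaining roots from the quadratic factor 1 + (0.43) z + (-0.31) z^2:
  Set 1 + (0.43) z + (-0.31) z^2 = 0, i.e. a z^2 + b z + c = 0 with a = -0.31, b = 0.43, c = 1.
  Discriminant D = b^2 - 4ac = (0.43)^2 - 4*(-0.31)*1 = 0.1849 - (-1.24) = 1.4249.
  D >= 0, so the roots are real: z = (-b +/- sqrt(D)) / (2a) = (-0.43 +/- 1.193692) / (-0.62).
    z_1 = (-0.43 + 1.193692) / (-0.62) = -1.2318,   |z_1| = 1.2318.
    z_2 = (-0.43 - 1.193692) / (-0.62) = 2.6189,   |z_2| = 2.6189.
Moduli of all roots: 5.0000, 1.2318, 2.6189.
All moduli strictly greater than 1? Yes.
Verdict: Invertible.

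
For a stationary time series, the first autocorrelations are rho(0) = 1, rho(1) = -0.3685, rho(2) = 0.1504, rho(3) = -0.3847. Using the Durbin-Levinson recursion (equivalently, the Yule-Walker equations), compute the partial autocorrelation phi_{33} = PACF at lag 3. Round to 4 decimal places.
\phi_{33} = -0.3750

The PACF at lag k is phi_{kk}, the last component of the solution
to the Yule-Walker system G_k phi = r_k where
  (G_k)_{ij} = rho(|i - j|), (r_k)_i = rho(i), i,j = 1..k.
Equivalently, Durbin-Levinson gives phi_{kk} iteratively:
  phi_{11} = rho(1)
  phi_{kk} = [rho(k) - sum_{j=1..k-1} phi_{k-1,j} rho(k-j)]
            / [1 - sum_{j=1..k-1} phi_{k-1,j} rho(j)],
  phi_{k,j} = phi_{k-1,j} - phi_{kk} phi_{k-1,k-j},  j = 1..k-1.
Step k = 1:
  phi_11 = rho(1) = -0.3685.
Step k = 2:
  phi_22 = [rho(2) - phi_11 rho(1)] / [1 - phi_11 rho(1)] = [0.1504 - (-0.3685)(-0.3685)] / [1 - (-0.3685)(-0.3685)]
         = 0.01460775 / 0.86420775 = 0.016903.
  Update: phi_21 = phi_11 - phi_22 phi_11 = -0.3685 - (0.016903)(-0.3685) = -0.362271.
Step k = 3:
  phi_33 = [rho(3) - phi_21 rho(2) - phi_22 rho(1)] / [1 - phi_21 rho(1) - phi_22 rho(2)]
    numerator   = -0.3847 - (-0.362271)(0.1504) - (0.016903)(-0.3685) = -0.32398563
    denominator = 1 - (-0.362271)(-0.3685) - (0.016903)(0.1504) = 0.86396083
  phi_33 = -0.32398563 / 0.86396083 = -0.375.
Therefore phi_{33} = -0.3750.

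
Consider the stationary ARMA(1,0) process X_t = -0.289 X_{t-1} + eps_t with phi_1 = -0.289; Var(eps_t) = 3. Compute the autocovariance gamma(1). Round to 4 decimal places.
\gamma(1) = -0.9460

Multiply the model equation by X_{t-k} and take expectations. With theta_0 = psi_0 = 1 and psi_j the MA(infinity) weights, this gives
  gamma(k) - sum_i phi_i gamma(k-i) = c_k,
  c_k = sigma^2 * sum_{j=k..q} theta_j psi_{j-k}   (c_k = 0 for k > q),
using gamma(-m) = gamma(m).
Pure AR (q = 0): c_0 = sigma^2 = 3, c_k = 0 for k >= 1.
Equations for k = 0 and k = 1 (AR order 1):
  gamma(0) = phi_1 gamma(1) + c_0
  gamma(1) = phi_1 gamma(0) + c_1
Substituting the second into the first: gamma(0) (1 - phi_1^2) = c_0 + phi_1 c_1, so
  gamma(0) = c_0 / (1 - phi_1^2) = 3 / (1 - (-0.289)^2) = 3 / 0.916479 = 3.273397.
  gamma(1) = phi_1 gamma(0) = (-0.289)(3.273397) = -0.946012.
Therefore gamma(1) = -0.9460 (to 4 decimal places).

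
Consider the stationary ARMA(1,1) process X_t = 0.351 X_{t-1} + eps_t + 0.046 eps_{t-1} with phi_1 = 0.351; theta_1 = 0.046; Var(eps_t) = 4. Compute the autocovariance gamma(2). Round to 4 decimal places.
\gamma(2) = 0.6460

Multiply the model equation by X_{t-k} and take expectations. With theta_0 = psi_0 = 1 and psi_j the MA(infinity) weights, this gives
  gamma(k) - sum_i phi_i gamma(k-i) = c_k,
  c_k = sigma^2 * sum_{j=k..q} theta_j psi_{j-k}   (c_k = 0 for k > q),
using gamma(-m) = gamma(m).
psi-weights needed (psi_j = theta_j + sum_i phi_i psi_{j-i}):
  psi_1 = theta_1 + phi_1 = 0.046 + (0.351) = 0.397
Right-hand sides:
  c_0 = sigma^2 (1 + theta_1 psi_1) = 4 * (1 + (0.046)(0.397)) = 4 * 1.018262 = 4.073048
  c_1 = sigma^2 theta_1 = 4 * (0.046) = 0.184
  c_2 = 0
Equations for k = 0 and k = 1 (AR order 1):
  gamma(0) = phi_1 gamma(1) + c_0
  gamma(1) = phi_1 gamma(0) + c_1
Substituting the second into the first: gamma(0) (1 - phi_1^2) = c_0 + phi_1 c_1, so
  gamma(0) = (c_0 + phi_1 c_1) / (1 - phi_1^2) = (4.073048 + (0.351)(0.184)) / (1 - (0.351)^2) = 4.137632 / 0.876799 = 4.71902.
  gamma(1) = phi_1 gamma(0) + c_1 = (0.351)(4.71902) + (0.184) = 1.840376.
For k = 2 (> q): gamma(2) = phi_1 gamma(1) = (0.351)(1.840376) = 0.645972.
Therefore gamma(2) = 0.6460 (to 4 decimal places).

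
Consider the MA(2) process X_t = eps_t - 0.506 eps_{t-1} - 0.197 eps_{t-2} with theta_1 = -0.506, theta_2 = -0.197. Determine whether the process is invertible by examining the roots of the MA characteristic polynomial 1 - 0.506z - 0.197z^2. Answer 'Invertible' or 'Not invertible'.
\text{Invertible}

The MA(q) characteristic polynomial is P(z) = 1 - 0.506z - 0.197z^2.
Invertibility requires all roots to lie outside the unit circle, i.e. |z| > 1 for every root.
Set 1 + (-0.506) z + (-0.197) z^2 = 0, i.e. a z^2 + b z + c = 0 with a = -0.197, b = -0.506, c = 1.
Discriminant D = b^2 - 4ac = (-0.506)^2 - 4*(-0.197)*1 = 0.256036 - (-0.788) = 1.044036.
D >= 0, so the roots are real: z = (-b +/- sqrt(D)) / (2a) = (0.506 +/- 1.021781) / (-0.394).
  z_1 = (0.506 + 1.021781) / (-0.394) = -3.8776,   |z_1| = 3.8776.
  z_2 = (0.506 - 1.021781) / (-0.394) = 1.3091,   |z_2| = 1.3091.
Moduli of all roots: 3.8776, 1.3091.
All moduli strictly greater than 1? Yes.
Verdict: Invertible.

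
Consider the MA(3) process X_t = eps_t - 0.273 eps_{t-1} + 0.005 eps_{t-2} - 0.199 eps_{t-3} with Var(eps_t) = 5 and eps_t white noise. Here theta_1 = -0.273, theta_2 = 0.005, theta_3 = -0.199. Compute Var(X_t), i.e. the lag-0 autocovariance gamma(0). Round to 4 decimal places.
\gamma(0) = 5.5708

For an MA(q) process X_t = eps_t + sum_i theta_i eps_{t-i} with
Var(eps_t) = sigma^2, the variance is
  gamma(0) = sigma^2 * (1 + sum_i theta_i^2).
  sum_i theta_i^2 = (-0.273)^2 + (0.005)^2 + (-0.199)^2 = 0.074529 + 0.000025 + 0.039601 = 0.114155.
  gamma(0) = 5 * (1 + 0.114155) = 5 * 1.114155 = 5.570775, which rounds to 5.5708.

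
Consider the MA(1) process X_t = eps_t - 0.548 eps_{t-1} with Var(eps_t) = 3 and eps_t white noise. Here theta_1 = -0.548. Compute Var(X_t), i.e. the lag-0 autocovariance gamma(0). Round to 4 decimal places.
\gamma(0) = 3.9009

For an MA(q) process X_t = eps_t + sum_i theta_i eps_{t-i} with
Var(eps_t) = sigma^2, the variance is
  gamma(0) = sigma^2 * (1 + sum_i theta_i^2).
  sum_i theta_i^2 = (-0.548)^2 = 0.300304.
  gamma(0) = 3 * (1 + 0.300304) = 3 * 1.300304 = 3.900912, which rounds to 3.9009.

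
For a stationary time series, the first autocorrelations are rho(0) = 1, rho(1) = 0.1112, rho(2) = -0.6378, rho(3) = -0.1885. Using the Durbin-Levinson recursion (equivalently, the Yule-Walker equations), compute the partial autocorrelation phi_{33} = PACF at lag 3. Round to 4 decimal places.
\phi_{33} = 0.0041

The PACF at lag k is phi_{kk}, the last component of the solution
to the Yule-Walker system G_k phi = r_k where
  (G_k)_{ij} = rho(|i - j|), (r_k)_i = rho(i), i,j = 1..k.
Equivalently, Durbin-Levinson gives phi_{kk} iteratively:
  phi_{11} = rho(1)
  phi_{kk} = [rho(k) - sum_{j=1..k-1} phi_{k-1,j} rho(k-j)]
            / [1 - sum_{j=1..k-1} phi_{k-1,j} rho(j)],
  phi_{k,j} = phi_{k-1,j} - phi_{kk} phi_{k-1,k-j},  j = 1..k-1.
Step k = 1:
  phi_11 = rho(1) = 0.1112.
Step k = 2:
  phi_22 = [rho(2) - phi_11 rho(1)] / [1 - phi_11 rho(1)] = [-0.6378 - (0.1112)(0.1112)] / [1 - (0.1112)(0.1112)]
         = -0.65016544 / 0.98763456 = -0.658306.
  Update: phi_21 = phi_11 - phi_22 phi_11 = 0.1112 - (-0.658306)(0.1112) = 0.184404.
Step k = 3:
  phi_33 = [rho(3) - phi_21 rho(2) - phi_22 rho(1)] / [1 - phi_21 rho(1) - phi_22 rho(2)]
    numerator   = -0.1885 - (0.184404)(-0.6378) - (-0.658306)(0.1112) = 0.0023162
    denominator = 1 - (0.184404)(0.1112) - (-0.658306)(-0.6378) = 0.55962696
  phi_33 = 0.0023162 / 0.55962696 = 0.0041.
Therefore phi_{33} = 0.0041.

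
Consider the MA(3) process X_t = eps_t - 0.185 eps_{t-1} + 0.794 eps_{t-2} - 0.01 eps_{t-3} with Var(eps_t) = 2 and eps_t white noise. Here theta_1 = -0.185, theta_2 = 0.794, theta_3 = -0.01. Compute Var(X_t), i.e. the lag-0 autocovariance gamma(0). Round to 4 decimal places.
\gamma(0) = 3.3295

For an MA(q) process X_t = eps_t + sum_i theta_i eps_{t-i} with
Var(eps_t) = sigma^2, the variance is
  gamma(0) = sigma^2 * (1 + sum_i theta_i^2).
  sum_i theta_i^2 = (-0.185)^2 + (0.794)^2 + (-0.01)^2 = 0.034225 + 0.630436 + 0.0001 = 0.664761.
  gamma(0) = 2 * (1 + 0.664761) = 2 * 1.664761 = 3.329522, which rounds to 3.3295.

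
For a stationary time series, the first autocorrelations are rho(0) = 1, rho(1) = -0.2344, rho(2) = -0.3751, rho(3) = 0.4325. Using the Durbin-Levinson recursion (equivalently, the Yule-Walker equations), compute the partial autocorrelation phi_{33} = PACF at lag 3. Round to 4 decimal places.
\phi_{33} = 0.2641

The PACF at lag k is phi_{kk}, the last component of the solution
to the Yule-Walker system G_k phi = r_k where
  (G_k)_{ij} = rho(|i - j|), (r_k)_i = rho(i), i,j = 1..k.
Equivalently, Durbin-Levinson gives phi_{kk} iteratively:
  phi_{11} = rho(1)
  phi_{kk} = [rho(k) - sum_{j=1..k-1} phi_{k-1,j} rho(k-j)]
            / [1 - sum_{j=1..k-1} phi_{k-1,j} rho(j)],
  phi_{k,j} = phi_{k-1,j} - phi_{kk} phi_{k-1,k-j},  j = 1..k-1.
Step k = 1:
  phi_11 = rho(1) = -0.2344.
Step k = 2:
  phi_22 = [rho(2) - phi_11 rho(1)] / [1 - phi_11 rho(1)] = [-0.3751 - (-0.2344)(-0.2344)] / [1 - (-0.2344)(-0.2344)]
         = -0.43004336 / 0.94505664 = -0.455045.
  Update: phi_21 = phi_11 - phi_22 phi_11 = -0.2344 - (-0.455045)(-0.2344) = -0.341063.
Step k = 3:
  phi_33 = [rho(3) - phi_21 rho(2) - phi_22 rho(1)] / [1 - phi_21 rho(1) - phi_22 rho(2)]
    numerator   = 0.4325 - (-0.341063)(-0.3751) - (-0.455045)(-0.2344) = 0.19790487
    denominator = 1 - (-0.341063)(-0.2344) - (-0.455045)(-0.3751) = 0.74936753
  phi_33 = 0.19790487 / 0.74936753 = 0.2641.
Therefore phi_{33} = 0.2641.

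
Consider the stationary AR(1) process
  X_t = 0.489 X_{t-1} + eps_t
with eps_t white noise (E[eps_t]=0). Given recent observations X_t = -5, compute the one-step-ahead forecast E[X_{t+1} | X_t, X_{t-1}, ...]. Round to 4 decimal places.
E[X_{t+1} \mid \mathcal F_t] = -2.4450

For an AR(p) model X_t = c + sum_i phi_i X_{t-i} + eps_t, the
one-step-ahead conditional mean is
  E[X_{t+1} | X_t, ...] = c + sum_i phi_i X_{t+1-i}.
Substitute known values:
  E[X_{t+1} | ...] = (0.489) * (-5)
                   = -2.4450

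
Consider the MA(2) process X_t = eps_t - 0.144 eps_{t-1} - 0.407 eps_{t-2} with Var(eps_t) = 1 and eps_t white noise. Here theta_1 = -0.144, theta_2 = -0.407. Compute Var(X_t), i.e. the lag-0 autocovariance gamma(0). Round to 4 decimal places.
\gamma(0) = 1.1864

For an MA(q) process X_t = eps_t + sum_i theta_i eps_{t-i} with
Var(eps_t) = sigma^2, the variance is
  gamma(0) = sigma^2 * (1 + sum_i theta_i^2).
  sum_i theta_i^2 = (-0.144)^2 + (-0.407)^2 = 0.020736 + 0.165649 = 0.186385.
  gamma(0) = 1 * (1 + 0.186385) = 1 * 1.186385 = 1.186385, which rounds to 1.1864.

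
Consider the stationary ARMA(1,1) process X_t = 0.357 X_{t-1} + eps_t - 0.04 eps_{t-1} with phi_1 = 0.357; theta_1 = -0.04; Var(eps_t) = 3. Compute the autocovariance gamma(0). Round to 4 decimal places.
\gamma(0) = 3.3455

Multiply the model equation by X_{t-k} and take expectations. With theta_0 = psi_0 = 1 and psi_j the MA(infinity) weights, this gives
  gamma(k) - sum_i phi_i gamma(k-i) = c_k,
  c_k = sigma^2 * sum_{j=k..q} theta_j psi_{j-k}   (c_k = 0 for k > q),
using gamma(-m) = gamma(m).
psi-weights needed (psi_j = theta_j + sum_i phi_i psi_{j-i}):
  psi_1 = theta_1 + phi_1 = -0.04 + (0.357) = 0.317
Right-hand sides:
  c_0 = sigma^2 (1 + theta_1 psi_1) = 3 * (1 + (-0.04)(0.317)) = 3 * 0.98732 = 2.96196
  c_1 = sigma^2 theta_1 = 3 * (-0.04) = -0.12
  c_2 = 0
Equations for k = 0 and k = 1 (AR order 1):
  gamma(0) = phi_1 gamma(1) + c_0
  gamma(1) = phi_1 gamma(0) + c_1
Substituting the second into the first: gamma(0) (1 - phi_1^2) = c_0 + phi_1 c_1, so
  gamma(0) = (c_0 + phi_1 c_1) / (1 - phi_1^2) = (2.96196 + (0.357)(-0.12)) / (1 - (0.357)^2) = 2.91912 / 0.872551 = 3.345501.
Therefore gamma(0) = 3.3455 (to 4 decimal places).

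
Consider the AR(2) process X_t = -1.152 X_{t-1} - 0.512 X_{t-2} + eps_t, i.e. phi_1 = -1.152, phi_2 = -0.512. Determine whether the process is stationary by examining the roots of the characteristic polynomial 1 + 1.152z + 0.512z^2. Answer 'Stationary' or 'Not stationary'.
\text{Stationary}

The AR(p) characteristic polynomial is P(z) = 1 + 1.152z + 0.512z^2.
Stationarity requires all roots to lie outside the unit circle, i.e. |z| > 1 for every root.
Set 1 + (1.152) z + (0.512) z^2 = 0, i.e. a z^2 + b z + c = 0 with a = 0.512, b = 1.152, c = 1.
Discriminant D = b^2 - 4ac = (1.152)^2 - 4*(0.512)*1 = 1.327104 - (2.048) = -0.720896.
D < 0, so the roots are the complex-conjugate pair z = (-b +/- i sqrt(-D)) / (2a) = -1.125 +/- 0.8292i.
For a conjugate pair |z|^2 = z * conj(z) = (product of roots) = c/a = 1/(0.512) = 1.953125, so |z| = sqrt(1.953125) = 1.3975 for both roots.
Moduli of all roots: 1.3975, 1.3975.
All moduli strictly greater than 1? Yes.
Verdict: Stationary.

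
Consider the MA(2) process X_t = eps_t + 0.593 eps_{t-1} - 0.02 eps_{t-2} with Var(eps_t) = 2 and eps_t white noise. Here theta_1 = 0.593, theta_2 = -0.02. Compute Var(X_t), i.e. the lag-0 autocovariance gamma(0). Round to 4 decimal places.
\gamma(0) = 2.7041

For an MA(q) process X_t = eps_t + sum_i theta_i eps_{t-i} with
Var(eps_t) = sigma^2, the variance is
  gamma(0) = sigma^2 * (1 + sum_i theta_i^2).
  sum_i theta_i^2 = (0.593)^2 + (-0.02)^2 = 0.351649 + 0.0004 = 0.352049.
  gamma(0) = 2 * (1 + 0.352049) = 2 * 1.352049 = 2.704098, which rounds to 2.7041.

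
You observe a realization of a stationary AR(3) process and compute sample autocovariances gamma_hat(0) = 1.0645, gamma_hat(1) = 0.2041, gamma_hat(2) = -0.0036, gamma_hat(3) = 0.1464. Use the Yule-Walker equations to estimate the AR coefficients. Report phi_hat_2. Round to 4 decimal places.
\hat\phi_{2} = -0.0720

The Yule-Walker equations for an AR(p) process read, in matrix form,
  Gamma_p phi = r_p,   with   (Gamma_p)_{ij} = gamma(|i - j|),
                       (r_p)_i = gamma(i),   i,j = 1..p.
Substitute the sample gammas (Toeplitz matrix and right-hand side of size 3):
  Gamma_p = [[1.0645, 0.2041, -0.0036], [0.2041, 1.0645, 0.2041], [-0.0036, 0.2041, 1.0645]]
  r_p     = [0.2041, -0.0036, 0.1464]
Written out (R1..R3):
  (R1) 1.0645 phi_1 + 0.2041 phi_2 - 0.0036 phi_3 = 0.2041
  (R2) 0.2041 phi_1 + 1.0645 phi_2 + 0.2041 phi_3 = -0.0036
  (R3) -0.0036 phi_1 + 0.2041 phi_2 + 1.0645 phi_3 = 0.1464
Gaussian elimination:
  R2 <- R2 - (0.2041/1.0645) R1 = R2 - (0.191733) R1:  1.025367 phi_2 + 0.20479 phi_3 = -0.042733
  R3 <- R3 - (-0.0036/1.0645) R1 = R3 - (-0.003382) R1:  0.20479 phi_2 + 1.064488 phi_3 = 0.14709
  R3 <- R3 - (0.20479/1.025367) R2 = R3 - (0.199724) R2:  1.023586 phi_3 = 0.155625
Back-substitution:
  phi_hat_3 = 0.155625 / 1.023586 = 0.152039
  phi_hat_2 = (-0.042733 - (0.20479)(0.152039)) / 1.025367 = -0.072041
  phi_hat_1 = (0.2041 - (0.2041)(-0.072041) - (-0.0036)(0.152039)) / 1.0645 = 0.20606
So phi_hat = [0.2061, -0.0720, 0.1520].
Therefore phi_hat_2 = -0.0720.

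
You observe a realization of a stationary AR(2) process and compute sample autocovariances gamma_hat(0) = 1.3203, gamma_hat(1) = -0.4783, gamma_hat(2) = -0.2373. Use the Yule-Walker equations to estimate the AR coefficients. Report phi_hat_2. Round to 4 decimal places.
\hat\phi_{2} = -0.3579

The Yule-Walker equations for an AR(p) process read, in matrix form,
  Gamma_p phi = r_p,   with   (Gamma_p)_{ij} = gamma(|i - j|),
                       (r_p)_i = gamma(i),   i,j = 1..p.
Substitute the sample gammas (Toeplitz matrix and right-hand side of size 2):
  Gamma_p = [[1.3203, -0.4783], [-0.4783, 1.3203]]
  r_p     = [-0.4783, -0.2373]
Written out:
  1.3203 phi_1 - 0.4783 phi_2 = -0.4783
  -0.4783 phi_1 + 1.3203 phi_2 = -0.2373
Solve by Cramer's rule:
  det = gamma(0)^2 - gamma(1)^2 = (1.3203)^2 - (-0.4783)^2 = 1.74319209 - 0.22877089 = 1.5144212
  phi_hat_1 = [gamma(1) gamma(0) - gamma(1) gamma(2)] / det = [(-0.4783)(1.3203) - (-0.4783)(-0.2373)] / 1.5144212 = -0.74500008 / 1.5144212 = -0.4919
  phi_hat_2 = [gamma(0) gamma(2) - gamma(1)^2] / det = [(1.3203)(-0.2373) - (-0.4783)^2] / 1.5144212 = -0.54207808 / 1.5144212 = -0.3579
So phi_hat = [-0.4919, -0.3579].
Therefore phi_hat_2 = -0.3579.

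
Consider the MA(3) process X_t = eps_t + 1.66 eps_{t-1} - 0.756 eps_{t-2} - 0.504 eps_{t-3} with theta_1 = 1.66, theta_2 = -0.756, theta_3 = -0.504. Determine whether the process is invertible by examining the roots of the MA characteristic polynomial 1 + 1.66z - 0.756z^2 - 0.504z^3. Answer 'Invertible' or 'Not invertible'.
\text{Not invertible}

The MA(q) characteristic polynomial is P(z) = 1 + 1.66z - 0.756z^2 - 0.504z^3.
Invertibility requires all roots to lie outside the unit circle, i.e. |z| > 1 for every root.
Degree 3: look for a simple real root z0 first, then factor out (1 - z/z0) and solve the remaining quadratic.
Testing z0 = -2.5: P(-2.5) = 1 + (1.66)(-2.5) + (-0.756)(-2.5)^2 + (-0.504)(-2.5)^3
  = 1 + (-4.15) + (-4.725) + (7.875) = 0.  So z_0 = -2.5 is a root, |z_0| = 2.5.
Divide out the factor (1 + 0.4 z) = (1 - z/z0) (since 1/z0 = -0.4):
  P(z) = (1 + 0.4 z)(1 + (1.26) z + (-1.26) z^2)
  [check: z-coef 1.26 - (-0.4) = 1.66; z^2-coef -1.26 - (-0.4)(1.26) = -0.756; z^3-coef -(-0.4)(-1.26) = -0.504.]
Remaining roots from the quadratic factor 1 + (1.26) z + (-1.26) z^2:
  Set 1 + (1.26) z + (-1.26) z^2 = 0, i.e. a z^2 + b z + c = 0 with a = -1.26, b = 1.26, c = 1.
  Discriminant D = b^2 - 4ac = (1.26)^2 - 4*(-1.26)*1 = 1.5876 - (-5.04) = 6.6276.
  D >= 0, so the roots are real: z = (-b +/- sqrt(D)) / (2a) = (-1.26 +/- 2.574413) / (-2.52).
    z_1 = (-1.26 + 2.574413) / (-2.52) = -0.5216,   |z_1| = 0.5216.
    z_2 = (-1.26 - 2.574413) / (-2.52) = 1.5216,   |z_2| = 1.5216.
Moduli of all roots: 2.5000, 0.5216, 1.5216.
All moduli strictly greater than 1? No.
Verdict: Not invertible.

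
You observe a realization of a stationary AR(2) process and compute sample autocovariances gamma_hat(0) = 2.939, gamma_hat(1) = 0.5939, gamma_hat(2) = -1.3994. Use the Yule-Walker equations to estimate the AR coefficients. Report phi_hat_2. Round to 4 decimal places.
\hat\phi_{2} = -0.5390

The Yule-Walker equations for an AR(p) process read, in matrix form,
  Gamma_p phi = r_p,   with   (Gamma_p)_{ij} = gamma(|i - j|),
                       (r_p)_i = gamma(i),   i,j = 1..p.
Substitute the sample gammas (Toeplitz matrix and right-hand side of size 2):
  Gamma_p = [[2.939, 0.5939], [0.5939, 2.939]]
  r_p     = [0.5939, -1.3994]
Written out:
  2.939 phi_1 + 0.5939 phi_2 = 0.5939
  0.5939 phi_1 + 2.939 phi_2 = -1.3994
Solve by Cramer's rule:
  det = gamma(0)^2 - gamma(1)^2 = (2.939)^2 - (0.5939)^2 = 8.637721 - 0.35271721 = 8.28500379
  phi_hat_1 = [gamma(1) gamma(0) - gamma(1) gamma(2)] / det = [(0.5939)(2.939) - (0.5939)(-1.3994)] / 8.28500379 = 2.57657576 / 8.28500379 = 0.311
  phi_hat_2 = [gamma(0) gamma(2) - gamma(1)^2] / det = [(2.939)(-1.3994) - (0.5939)^2] / 8.28500379 = -4.46555381 / 8.28500379 = -0.539
So phi_hat = [0.3110, -0.5390].
Therefore phi_hat_2 = -0.5390.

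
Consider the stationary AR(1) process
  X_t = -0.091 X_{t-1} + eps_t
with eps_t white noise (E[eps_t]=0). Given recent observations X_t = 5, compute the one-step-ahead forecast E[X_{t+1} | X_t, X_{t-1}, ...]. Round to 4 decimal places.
E[X_{t+1} \mid \mathcal F_t] = -0.4550

For an AR(p) model X_t = c + sum_i phi_i X_{t-i} + eps_t, the
one-step-ahead conditional mean is
  E[X_{t+1} | X_t, ...] = c + sum_i phi_i X_{t+1-i}.
Substitute known values:
  E[X_{t+1} | ...] = (-0.091) * (5)
                   = -0.4550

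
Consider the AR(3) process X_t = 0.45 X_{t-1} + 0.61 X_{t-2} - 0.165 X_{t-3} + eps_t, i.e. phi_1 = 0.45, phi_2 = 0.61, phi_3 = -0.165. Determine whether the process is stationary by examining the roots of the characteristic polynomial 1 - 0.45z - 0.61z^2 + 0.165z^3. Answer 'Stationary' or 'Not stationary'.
\text{Stationary}

The AR(p) characteristic polynomial is P(z) = 1 - 0.45z - 0.61z^2 + 0.165z^3.
Stationarity requires all roots to lie outside the unit circle, i.e. |z| > 1 for every root.
Degree 3: look for a simple real root z0 first, then factor out (1 - z/z0) and solve the remaining quadratic.
Testing z0 = 4: P(4) = 1 + (-0.45)(4) + (-0.61)(4)^2 + (0.165)(4)^3
  = 1 + (-1.8) + (-9.76) + (10.56) = 0.  So z_0 = 4 is a root, |z_0| = 4.
Divide out the factor (1 - 0.25 z) = (1 - z/z0) (since 1/z0 = 0.25):
  P(z) = (1 - 0.25 z)(1 + (-0.2) z + (-0.66) z^2)
  [check: z-coef -0.2 - (0.25) = -0.45; z^2-coef -0.66 - (0.25)(-0.2) = -0.61; z^3-coef -(0.25)(-0.66) = 0.165.]
Remaining roots from the quadratic factor 1 + (-0.2) z + (-0.66) z^2:
  Set 1 + (-0.2) z + (-0.66) z^2 = 0, i.e. a z^2 + b z + c = 0 with a = -0.66, b = -0.2, c = 1.
  Discriminant D = b^2 - 4ac = (-0.2)^2 - 4*(-0.66)*1 = 0.04 - (-2.64) = 2.68.
  D >= 0, so the roots are real: z = (-b +/- sqrt(D)) / (2a) = (0.2 +/- 1.637071) / (-1.32).
    z_1 = (0.2 + 1.637071) / (-1.32) = -1.3917,   |z_1| = 1.3917.
    z_2 = (0.2 - 1.637071) / (-1.32) = 1.0887,   |z_2| = 1.0887.
Moduli of all roots: 4.0000, 1.3917, 1.0887.
All moduli strictly greater than 1? Yes.
Verdict: Stationary.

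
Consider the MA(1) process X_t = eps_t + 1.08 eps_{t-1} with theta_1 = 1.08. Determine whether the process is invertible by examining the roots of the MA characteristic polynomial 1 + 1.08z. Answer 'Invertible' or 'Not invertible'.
\text{Not invertible}

The MA(q) characteristic polynomial is P(z) = 1 + 1.08z.
Invertibility requires all roots to lie outside the unit circle, i.e. |z| > 1 for every root.
This is linear in z: 1 + (1.08) z = 0  =>  z = -1/(1.08) = -0.925926,  |z| = 0.925926.
Moduli of all roots: 0.9259.
All moduli strictly greater than 1? No.
Verdict: Not invertible.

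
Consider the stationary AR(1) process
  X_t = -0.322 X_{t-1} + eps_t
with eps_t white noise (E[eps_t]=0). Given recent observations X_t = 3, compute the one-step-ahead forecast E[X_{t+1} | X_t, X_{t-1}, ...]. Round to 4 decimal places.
E[X_{t+1} \mid \mathcal F_t] = -0.9660

For an AR(p) model X_t = c + sum_i phi_i X_{t-i} + eps_t, the
one-step-ahead conditional mean is
  E[X_{t+1} | X_t, ...] = c + sum_i phi_i X_{t+1-i}.
Substitute known values:
  E[X_{t+1} | ...] = (-0.322) * (3)
                   = -0.9660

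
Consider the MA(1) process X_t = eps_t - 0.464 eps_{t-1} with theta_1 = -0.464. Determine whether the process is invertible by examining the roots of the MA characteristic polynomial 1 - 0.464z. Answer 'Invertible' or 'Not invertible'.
\text{Invertible}

The MA(q) characteristic polynomial is P(z) = 1 - 0.464z.
Invertibility requires all roots to lie outside the unit circle, i.e. |z| > 1 for every root.
This is linear in z: 1 + (-0.464) z = 0  =>  z = -1/(-0.464) = 2.155172,  |z| = 2.155172.
Moduli of all roots: 2.1552.
All moduli strictly greater than 1? Yes.
Verdict: Invertible.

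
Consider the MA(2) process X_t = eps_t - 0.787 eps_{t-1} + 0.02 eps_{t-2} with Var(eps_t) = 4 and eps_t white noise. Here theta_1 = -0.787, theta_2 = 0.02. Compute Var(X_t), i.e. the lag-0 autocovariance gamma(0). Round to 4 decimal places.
\gamma(0) = 6.4791

For an MA(q) process X_t = eps_t + sum_i theta_i eps_{t-i} with
Var(eps_t) = sigma^2, the variance is
  gamma(0) = sigma^2 * (1 + sum_i theta_i^2).
  sum_i theta_i^2 = (-0.787)^2 + (0.02)^2 = 0.619369 + 0.0004 = 0.619769.
  gamma(0) = 4 * (1 + 0.619769) = 4 * 1.619769 = 6.479076, which rounds to 6.4791.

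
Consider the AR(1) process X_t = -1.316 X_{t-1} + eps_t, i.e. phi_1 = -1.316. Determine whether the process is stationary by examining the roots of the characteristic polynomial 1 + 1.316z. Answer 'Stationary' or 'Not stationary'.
\text{Not stationary}

The AR(p) characteristic polynomial is P(z) = 1 + 1.316z.
Stationarity requires all roots to lie outside the unit circle, i.e. |z| > 1 for every root.
This is linear in z: 1 + (1.316) z = 0  =>  z = -1/(1.316) = -0.759878,  |z| = 0.759878.
Moduli of all roots: 0.7599.
All moduli strictly greater than 1? No.
Verdict: Not stationary.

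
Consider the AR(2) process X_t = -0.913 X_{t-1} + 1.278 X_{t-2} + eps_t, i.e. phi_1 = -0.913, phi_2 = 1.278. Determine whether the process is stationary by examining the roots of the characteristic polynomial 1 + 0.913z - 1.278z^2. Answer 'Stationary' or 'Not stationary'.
\text{Not stationary}

The AR(p) characteristic polynomial is P(z) = 1 + 0.913z - 1.278z^2.
Stationarity requires all roots to lie outside the unit circle, i.e. |z| > 1 for every root.
Set 1 + (0.913) z + (-1.278) z^2 = 0, i.e. a z^2 + b z + c = 0 with a = -1.278, b = 0.913, c = 1.
Discriminant D = b^2 - 4ac = (0.913)^2 - 4*(-1.278)*1 = 0.833569 - (-5.112) = 5.945569.
D >= 0, so the roots are real: z = (-b +/- sqrt(D)) / (2a) = (-0.913 +/- 2.438354) / (-2.556).
  z_1 = (-0.913 + 2.438354) / (-2.556) = -0.5968,   |z_1| = 0.5968.
  z_2 = (-0.913 - 2.438354) / (-2.556) = 1.3112,   |z_2| = 1.3112.
Moduli of all roots: 0.5968, 1.3112.
All moduli strictly greater than 1? No.
Verdict: Not stationary.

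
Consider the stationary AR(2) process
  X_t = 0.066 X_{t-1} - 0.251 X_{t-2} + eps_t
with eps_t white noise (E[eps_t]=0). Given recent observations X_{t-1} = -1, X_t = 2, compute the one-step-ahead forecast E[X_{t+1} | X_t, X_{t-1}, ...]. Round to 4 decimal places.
E[X_{t+1} \mid \mathcal F_t] = 0.3830

For an AR(p) model X_t = c + sum_i phi_i X_{t-i} + eps_t, the
one-step-ahead conditional mean is
  E[X_{t+1} | X_t, ...] = c + sum_i phi_i X_{t+1-i}.
Substitute known values:
  E[X_{t+1} | ...] = (0.066) * (2) + (-0.251) * (-1)
                   = 0.3830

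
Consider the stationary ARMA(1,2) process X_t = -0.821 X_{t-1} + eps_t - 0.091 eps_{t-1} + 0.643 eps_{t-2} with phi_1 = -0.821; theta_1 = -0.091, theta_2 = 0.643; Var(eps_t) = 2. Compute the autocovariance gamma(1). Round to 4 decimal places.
\gamma(1) = -14.1200

Multiply the model equation by X_{t-k} and take expectations. With theta_0 = psi_0 = 1 and psi_j the MA(infinity) weights, this gives
  gamma(k) - sum_i phi_i gamma(k-i) = c_k,
  c_k = sigma^2 * sum_{j=k..q} theta_j psi_{j-k}   (c_k = 0 for k > q),
using gamma(-m) = gamma(m).
psi-weights needed (psi_j = theta_j + sum_i phi_i psi_{j-i}):
  psi_1 = theta_1 + phi_1 = -0.091 + (-0.821) = -0.912
  psi_2 = theta_2 + phi_1 psi_1 = 0.643 + (-0.821)(-0.912) = 1.391752
Right-hand sides:
  c_0 = sigma^2 (1 + theta_1 psi_1 + theta_2 psi_2) = 2 * (1 + (-0.091)(-0.912) + (0.643)(1.391752)) = 2 * 1.977889 = 3.955777
  c_1 = sigma^2 (theta_1 + theta_2 psi_1) = 2 * (-0.091 + (0.643)(-0.912)) = -1.354832
  c_2 = sigma^2 theta_2 = 2 * (0.643) = 1.286
Equations for k = 0 and k = 1 (AR order 1):
  gamma(0) = phi_1 gamma(1) + c_0
  gamma(1) = phi_1 gamma(0) + c_1
Substituting the second into the first: gamma(0) (1 - phi_1^2) = c_0 + phi_1 c_1, so
  gamma(0) = (c_0 + phi_1 c_1) / (1 - phi_1^2) = (3.955777 + (-0.821)(-1.354832)) / (1 - (-0.821)^2) = 5.068094 / 0.325959 = 15.548257.
  gamma(1) = phi_1 gamma(0) + c_1 = (-0.821)(15.548257) + (-1.354832) = -14.119951.
Therefore gamma(1) = -14.1200 (to 4 decimal places).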